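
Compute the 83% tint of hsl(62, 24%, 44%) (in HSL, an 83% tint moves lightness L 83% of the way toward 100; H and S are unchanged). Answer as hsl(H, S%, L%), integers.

L moves 83% from 44 toward 100: 44 + 46.48 = 90.48 → 90.
H and S are unchanged.

hsl(62, 24%, 90%)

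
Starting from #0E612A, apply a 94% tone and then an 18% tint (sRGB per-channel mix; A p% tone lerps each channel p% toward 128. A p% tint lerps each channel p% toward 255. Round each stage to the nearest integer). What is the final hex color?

#0E612A is rgb(14, 97, 42).
Per channel, c → c + 0.94(128 − c):
  R: 14 + 0.94×(128−14) = 14 + 107.16 = 121.16 → 121
  G: 97 + 0.94×(128−97) = 97 + 29.14 = 126.14 → 126
  B: 42 + 0.94×(128−42) = 42 + 80.84 = 122.84 → 123
After the tone: rgb(121, 126, 123) = #797E7B.
Lerp each channel 18% toward 255:
  R: 121 + 24.12 = 145.12 → 145
  G: 126 + 0.18×(255−126) = 126 + 23.22 = 149.22 → 149
  B: 123 + 0.18×(255−123) = 123 + 23.76 = 146.76 → 147
rgb(145, 149, 147) = #919593.

#919593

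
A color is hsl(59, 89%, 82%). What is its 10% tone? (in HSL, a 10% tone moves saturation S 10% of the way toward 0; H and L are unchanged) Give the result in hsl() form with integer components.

S moves 10% from 89 toward 0: 89 − 8.9 = 80.1 → 80.
H and L are unchanged.

hsl(59, 80%, 82%)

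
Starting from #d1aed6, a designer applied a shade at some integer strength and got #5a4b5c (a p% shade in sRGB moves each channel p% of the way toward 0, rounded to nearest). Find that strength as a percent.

57%

#d1aed6 is rgb(209, 174, 214); #5a4b5c is rgb(90, 75, 92).
On the B channel (widest range): 92 ≈ 214 + (p/100)(0 − 214), so p ≈ 100×(92 − 214)/(0 − 214) = -12200/-214 = 57.01.
p = 57 reproduces all three channels after rounding.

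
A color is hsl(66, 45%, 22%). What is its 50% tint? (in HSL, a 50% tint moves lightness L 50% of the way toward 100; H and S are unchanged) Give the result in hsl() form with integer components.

hsl(66, 45%, 61%)

L moves 50% from 22 toward 100: 22 + 39 = 61 → 61.
H and S are unchanged.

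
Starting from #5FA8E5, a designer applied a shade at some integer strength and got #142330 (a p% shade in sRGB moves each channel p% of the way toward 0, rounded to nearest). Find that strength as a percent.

79%

#5FA8E5 is rgb(95, 168, 229); #142330 is rgb(20, 35, 48).
On the B channel (widest range): 48 ≈ 229 + (p/100)(0 − 229), so p ≈ 100×(48 − 229)/(0 − 229) = -18100/-229 = 79.04.
p = 79 reproduces all three channels after rounding.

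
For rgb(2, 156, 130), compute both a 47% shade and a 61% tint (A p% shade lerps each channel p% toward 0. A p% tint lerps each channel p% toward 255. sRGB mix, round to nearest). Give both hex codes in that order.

47% shade:
  R: 2 + 0.47×(0−2) = 2 − 0.94 = 1.06 → 1
  G: 156 − 73.32 = 82.68 → 83
  B: 130 + 0.47×(0−130) = 130 − 61.1 = 68.9 → 69
  → #015345
61% tint:
  R: 2 + 0.61×(255−2) = 2 + 154.33 = 156.33 → 156
  G: 156 + 60.39 = 216.39 → 216
  B: 130 + 0.61×(255−130) = 130 + 76.25 = 206.25 → 206
  → #9CD8CE

#015345, #9CD8CE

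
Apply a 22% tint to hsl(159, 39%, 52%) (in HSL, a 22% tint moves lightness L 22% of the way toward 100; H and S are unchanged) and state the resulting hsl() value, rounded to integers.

hsl(159, 39%, 63%)

L moves 22% from 52 toward 100: 52 + 10.56 = 62.56 → 63.
H and S are unchanged.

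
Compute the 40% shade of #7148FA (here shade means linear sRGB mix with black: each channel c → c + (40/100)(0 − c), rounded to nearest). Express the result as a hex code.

#7148FA is rgb(113, 72, 250).
Lerp each channel 40% toward 0:
  R: 113 + 0.4×(0−113) = 113 − 45.2 = 67.8 → 68
  G: 72 + 0.4×(0−72) = 72 − 28.8 = 43.2 → 43
  B: 250 + 0.4×(0−250) = 250 − 100 = 150 → 150
rgb(68, 43, 150) = #442B96.

#442B96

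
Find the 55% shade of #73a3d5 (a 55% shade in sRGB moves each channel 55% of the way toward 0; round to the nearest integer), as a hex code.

#73a3d5 is rgb(115, 163, 213).
A 55% shade moves each channel 55% toward 0:
  R: 115 + 0.55×(0−115) = 115 − 63.25 = 51.75 → 52
  G: 163 + 0.55×(0−163) = 163 − 89.65 = 73.35 → 73
  B: 213 − 117.15 = 95.85 → 96
rgb(52, 73, 96) = #344960.

#344960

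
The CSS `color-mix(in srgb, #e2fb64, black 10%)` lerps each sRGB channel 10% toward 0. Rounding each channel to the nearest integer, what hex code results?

#e2fb64 is rgb(226, 251, 100).
Lerp each channel 10% toward 0:
  R: 226 + 0.1×(0−226) = 226 − 22.6 = 203.4 → 203
  G: 251 + 0.1×(0−251) = 251 − 25.1 = 225.9 → 226
  B: 100 + 0.1×(0−100) = 100 − 10 = 90 → 90
rgb(203, 226, 90) = #cbe25a.

#cbe25a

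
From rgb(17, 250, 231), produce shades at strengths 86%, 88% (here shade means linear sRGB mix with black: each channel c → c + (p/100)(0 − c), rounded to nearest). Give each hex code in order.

#022320, #021E1C

86%: (17 − 14.62 = 2.38→2, 250 − 215 = 35→35, 231 − 198.66 = 32.34→32) → #022320
88%: (17 − 14.96 = 2.04→2, 250 − 220 = 30→30, 231 − 203.28 = 27.72→28) → #021E1C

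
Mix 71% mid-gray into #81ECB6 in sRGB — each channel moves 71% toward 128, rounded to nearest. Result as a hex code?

#809F90

#81ECB6 is rgb(129, 236, 182).
Per channel, c → c + 0.71(128 − c):
  R: 129 − 0.71 = 128.29 → 128
  G: 236 + 0.71×(128−236) = 236 − 76.68 = 159.32 → 159
  B: 182 − 38.34 = 143.66 → 144
rgb(128, 159, 144) = #809F90.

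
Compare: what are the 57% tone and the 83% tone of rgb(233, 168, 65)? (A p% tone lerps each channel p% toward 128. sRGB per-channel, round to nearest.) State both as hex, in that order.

#ad9165, #928775

57% tone:
  R: 233 − 59.85 = 173.15 → 173
  G: 168 − 22.8 = 145.2 → 145
  B: 65 + 35.91 = 100.91 → 101
  → #ad9165
83% tone:
  R: 233 + 0.83×(128−233) = 233 − 87.15 = 145.85 → 146
  G: 168 − 33.2 = 134.8 → 135
  B: 65 + 0.83×(128−65) = 65 + 52.29 = 117.29 → 117
  → #928775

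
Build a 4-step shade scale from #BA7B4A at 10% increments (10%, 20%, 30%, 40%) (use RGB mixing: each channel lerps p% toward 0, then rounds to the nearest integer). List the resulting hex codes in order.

#A76F43, #95623B, #825634, #704A2C

#BA7B4A is rgb(186, 123, 74).
10%: (186 − 18.6 = 167.4→167, 123 − 12.3 = 110.7→111, 74 − 7.4 = 66.6→67) → #A76F43
20%: (186 − 37.2 = 148.8→149, 123 − 24.6 = 98.4→98, 74 − 14.8 = 59.2→59) → #95623B
30%: (186 − 55.8 = 130.2→130, 123 − 36.9 = 86.1→86, 74 − 22.2 = 51.8→52) → #825634
40%: (186 − 74.4 = 111.6→112, 123 − 49.2 = 73.8→74, 74 − 29.6 = 44.4→44) → #704A2C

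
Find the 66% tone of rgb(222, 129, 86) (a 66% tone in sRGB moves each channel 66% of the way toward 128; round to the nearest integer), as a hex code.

Per channel, c → c + 0.66(128 − c):
  R: 222 + 0.66×(128−222) = 222 − 62.04 = 159.96 → 160
  G: 129 − 0.66 = 128.34 → 128
  B: 86 + 27.72 = 113.72 → 114
rgb(160, 128, 114) = #A08072.

#A08072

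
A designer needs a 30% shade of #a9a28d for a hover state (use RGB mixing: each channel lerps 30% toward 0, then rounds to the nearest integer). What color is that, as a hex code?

#767163

#a9a28d is rgb(169, 162, 141).
A 30% shade moves each channel 30% toward 0:
  R: 169 − 50.7 = 118.3 → 118
  G: 162 + 0.3×(0−162) = 162 − 48.6 = 113.4 → 113
  B: 141 + 0.3×(0−141) = 141 − 42.3 = 98.7 → 99
rgb(118, 113, 99) = #767163.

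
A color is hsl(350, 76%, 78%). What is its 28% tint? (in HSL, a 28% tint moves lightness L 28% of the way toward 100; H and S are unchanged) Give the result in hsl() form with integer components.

hsl(350, 76%, 84%)

L moves 28% from 78 toward 100: 78 + 6.16 = 84.16 → 84.
H and S are unchanged.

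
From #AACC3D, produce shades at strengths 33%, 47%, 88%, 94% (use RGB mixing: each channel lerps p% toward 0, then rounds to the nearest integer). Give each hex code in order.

#728929, #5A6C20, #141807, #0A0C04

#AACC3D is rgb(170, 204, 61).
33%: (170 − 56.1 = 113.9→114, 204 − 67.32 = 136.68→137, 61 − 20.13 = 40.87→41) → #728929
47%: (170 − 79.9 = 90.1→90, 204 − 95.88 = 108.12→108, 61 − 28.67 = 32.33→32) → #5A6C20
88%: (170 − 149.6 = 20.4→20, 204 − 179.52 = 24.48→24, 61 − 53.68 = 7.32→7) → #141807
94%: (170 − 159.8 = 10.2→10, 204 − 191.76 = 12.24→12, 61 − 57.34 = 3.66→4) → #0A0C04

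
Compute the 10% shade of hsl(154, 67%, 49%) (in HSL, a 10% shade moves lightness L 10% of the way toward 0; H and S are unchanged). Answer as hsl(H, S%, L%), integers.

L moves 10% from 49 toward 0: 49 − 4.9 = 44.1 → 44.
H and S are unchanged.

hsl(154, 67%, 44%)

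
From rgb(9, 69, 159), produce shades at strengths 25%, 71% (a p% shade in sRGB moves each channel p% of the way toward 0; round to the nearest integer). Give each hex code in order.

25%: (9 − 2.25 = 6.75→7, 69 − 17.25 = 51.75→52, 159 − 39.75 = 119.25→119) → #073477
71%: (9 − 6.39 = 2.61→3, 69 − 48.99 = 20.01→20, 159 − 112.89 = 46.11→46) → #03142E

#073477, #03142E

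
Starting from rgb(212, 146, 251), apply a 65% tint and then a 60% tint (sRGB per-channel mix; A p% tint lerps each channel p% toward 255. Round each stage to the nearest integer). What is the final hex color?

#f9f0ff

A 65% tint moves each channel 65% toward 255:
  R: 212 + 0.65×(255−212) = 212 + 27.95 = 239.95 → 240
  G: 146 + 70.85 = 216.85 → 217
  B: 251 + 0.65×(255−251) = 251 + 2.6 = 253.6 → 254
After the tint: rgb(240, 217, 254) = #f0d9fe.
Lerp each channel 60% toward 255:
  R: 240 + 0.6×(255−240) = 240 + 9 = 249 → 249
  G: 217 + 0.6×(255−217) = 217 + 22.8 = 239.8 → 240
  B: 254 + 0.6 = 254.6 → 255
rgb(249, 240, 255) = #f9f0ff.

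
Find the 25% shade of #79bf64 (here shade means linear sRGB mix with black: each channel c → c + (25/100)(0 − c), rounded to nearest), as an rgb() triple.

#79bf64 is rgb(121, 191, 100).
Lerp each channel 25% toward 0:
  R: 121 − 30.25 = 90.75 → 91
  G: 191 + 0.25×(0−191) = 191 − 47.75 = 143.25 → 143
  B: 100 + 0.25×(0−100) = 100 − 25 = 75 → 75

rgb(91, 143, 75)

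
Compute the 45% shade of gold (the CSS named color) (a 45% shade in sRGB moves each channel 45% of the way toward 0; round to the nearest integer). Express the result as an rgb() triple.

rgb(140, 118, 0)

CSS gold is rgb(255, 215, 0).
Per channel, c → c + 0.45(0 − c):
  R: 255 + 0.45×(0−255) = 255 − 114.75 = 140.25 → 140
  G: 215 − 96.75 = 118.25 → 118
  B: 0 + 0 = 0 → 0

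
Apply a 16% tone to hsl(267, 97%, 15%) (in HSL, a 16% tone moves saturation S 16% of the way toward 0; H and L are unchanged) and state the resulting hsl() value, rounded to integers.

S moves 16% from 97 toward 0: 97 − 15.52 = 81.48 → 81.
H and L are unchanged.

hsl(267, 81%, 15%)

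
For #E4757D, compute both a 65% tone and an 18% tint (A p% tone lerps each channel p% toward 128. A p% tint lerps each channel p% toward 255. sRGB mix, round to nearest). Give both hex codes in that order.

#E4757D is rgb(228, 117, 125).
65% tone:
  R: 228 − 65 = 163 → 163
  G: 117 + 0.65×(128−117) = 117 + 7.15 = 124.15 → 124
  B: 125 + 0.65×(128−125) = 125 + 1.95 = 126.95 → 127
  → #A37C7F
18% tint:
  R: 228 + 0.18×(255−228) = 228 + 4.86 = 232.86 → 233
  G: 117 + 24.84 = 141.84 → 142
  B: 125 + 0.18×(255−125) = 125 + 23.4 = 148.4 → 148
  → #E98E94

#A37C7F, #E98E94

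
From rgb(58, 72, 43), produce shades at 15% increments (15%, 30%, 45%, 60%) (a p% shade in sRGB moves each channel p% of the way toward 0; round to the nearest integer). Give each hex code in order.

15%: (58 − 8.7 = 49.3→49, 72 − 10.8 = 61.2→61, 43 − 6.45 = 36.55→37) → #313d25
30%: (58 − 17.4 = 40.6→41, 72 − 21.6 = 50.4→50, 43 − 12.9 = 30.1→30) → #29321e
45%: (58 − 26.1 = 31.9→32, 72 − 32.4 = 39.6→40, 43 − 19.35 = 23.65→24) → #202818
60%: (58 − 34.8 = 23.2→23, 72 − 43.2 = 28.8→29, 43 − 25.8 = 17.2→17) → #171d11

#313d25, #29321e, #202818, #171d11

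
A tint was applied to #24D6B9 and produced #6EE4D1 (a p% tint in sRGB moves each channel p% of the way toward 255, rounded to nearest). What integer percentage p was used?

#24D6B9 is rgb(36, 214, 185); #6EE4D1 is rgb(110, 228, 209).
On the R channel (widest range): 110 ≈ 36 + (p/100)(255 − 36), so p ≈ 100×(110 − 36)/(255 − 36) = 7400/219 = 33.79.
p = 34 reproduces all three channels after rounding.

34%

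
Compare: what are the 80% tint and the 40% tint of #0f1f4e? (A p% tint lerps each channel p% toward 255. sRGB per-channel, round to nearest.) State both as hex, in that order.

#cfd2dc, #6f7995

#0f1f4e is rgb(15, 31, 78).
80% tint:
  R: 15 + 0.8×(255−15) = 15 + 192 = 207 → 207
  G: 31 + 179.2 = 210.2 → 210
  B: 78 + 0.8×(255−78) = 78 + 141.6 = 219.6 → 220
  → #cfd2dc
40% tint:
  R: 15 + 0.4×(255−15) = 15 + 96 = 111 → 111
  G: 31 + 0.4×(255−31) = 31 + 89.6 = 120.6 → 121
  B: 78 + 70.8 = 148.8 → 149
  → #6f7995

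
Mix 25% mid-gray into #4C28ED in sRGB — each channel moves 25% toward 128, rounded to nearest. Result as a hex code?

#4C28ED is rgb(76, 40, 237).
A 25% tone moves each channel 25% toward 128:
  R: 76 + 13 = 89 → 89
  G: 40 + 0.25×(128−40) = 40 + 22 = 62 → 62
  B: 237 + 0.25×(128−237) = 237 − 27.25 = 209.75 → 210
rgb(89, 62, 210) = #593ED2.

#593ED2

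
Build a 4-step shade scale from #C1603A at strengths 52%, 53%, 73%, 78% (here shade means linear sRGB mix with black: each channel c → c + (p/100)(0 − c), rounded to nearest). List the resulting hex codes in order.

#5D2E1C, #5B2D1B, #341A10, #2A150D

#C1603A is rgb(193, 96, 58).
52%: (193 − 100.36 = 92.64→93, 96 − 49.92 = 46.08→46, 58 − 30.16 = 27.84→28) → #5D2E1C
53%: (193 − 102.29 = 90.71→91, 96 − 50.88 = 45.12→45, 58 − 30.74 = 27.26→27) → #5B2D1B
73%: (193 − 140.89 = 52.11→52, 96 − 70.08 = 25.92→26, 58 − 42.34 = 15.66→16) → #341A10
78%: (193 − 150.54 = 42.46→42, 96 − 74.88 = 21.12→21, 58 − 45.24 = 12.76→13) → #2A150D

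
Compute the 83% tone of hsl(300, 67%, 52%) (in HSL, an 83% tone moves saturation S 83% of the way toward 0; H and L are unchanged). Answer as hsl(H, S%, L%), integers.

hsl(300, 11%, 52%)

S moves 83% from 67 toward 0: 67 − 55.61 = 11.39 → 11.
H and L are unchanged.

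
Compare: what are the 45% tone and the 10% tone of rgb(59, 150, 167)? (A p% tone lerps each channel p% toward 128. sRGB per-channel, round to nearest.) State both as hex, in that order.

45% tone:
  R: 59 + 31.05 = 90.05 → 90
  G: 150 + 0.45×(128−150) = 150 − 9.9 = 140.1 → 140
  B: 167 + 0.45×(128−167) = 167 − 17.55 = 149.45 → 149
  → #5A8C95
10% tone:
  R: 59 + 6.9 = 65.9 → 66
  G: 150 + 0.1×(128−150) = 150 − 2.2 = 147.8 → 148
  B: 167 − 3.9 = 163.1 → 163
  → #4294A3

#5A8C95, #4294A3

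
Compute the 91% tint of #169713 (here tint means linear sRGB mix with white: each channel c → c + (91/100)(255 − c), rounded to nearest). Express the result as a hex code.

#169713 is rgb(22, 151, 19).
Per channel, c → c + 0.91(255 − c):
  R: 22 + 212.03 = 234.03 → 234
  G: 151 + 94.64 = 245.64 → 246
  B: 19 + 214.76 = 233.76 → 234
rgb(234, 246, 234) = #EAF6EA.

#EAF6EA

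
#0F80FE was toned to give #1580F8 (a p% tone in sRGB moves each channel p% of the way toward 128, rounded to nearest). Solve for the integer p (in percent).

5%

#0F80FE is rgb(15, 128, 254); #1580F8 is rgb(21, 128, 248).
On the B channel (widest range): 248 ≈ 254 + (p/100)(128 − 254), so p ≈ 100×(248 − 254)/(128 − 254) = -600/-126 = 4.76.
p = 5 reproduces all three channels after rounding.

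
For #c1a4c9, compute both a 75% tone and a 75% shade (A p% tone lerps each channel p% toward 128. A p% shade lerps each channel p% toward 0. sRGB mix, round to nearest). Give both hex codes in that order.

#908992, #302932

#c1a4c9 is rgb(193, 164, 201).
75% tone:
  R: 193 − 48.75 = 144.25 → 144
  G: 164 + 0.75×(128−164) = 164 − 27 = 137 → 137
  B: 201 + 0.75×(128−201) = 201 − 54.75 = 146.25 → 146
  → #908992
75% shade:
  R: 193 + 0.75×(0−193) = 193 − 144.75 = 48.25 → 48
  G: 164 + 0.75×(0−164) = 164 − 123 = 41 → 41
  B: 201 + 0.75×(0−201) = 201 − 150.75 = 50.25 → 50
  → #302932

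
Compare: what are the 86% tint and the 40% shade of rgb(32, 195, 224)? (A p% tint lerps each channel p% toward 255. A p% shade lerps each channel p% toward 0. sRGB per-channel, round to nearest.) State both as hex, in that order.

#E0F7FB, #137586

86% tint:
  R: 32 + 0.86×(255−32) = 32 + 191.78 = 223.78 → 224
  G: 195 + 0.86×(255−195) = 195 + 51.6 = 246.6 → 247
  B: 224 + 26.66 = 250.66 → 251
  → #E0F7FB
40% shade:
  R: 32 + 0.4×(0−32) = 32 − 12.8 = 19.2 → 19
  G: 195 + 0.4×(0−195) = 195 − 78 = 117 → 117
  B: 224 − 89.6 = 134.4 → 134
  → #137586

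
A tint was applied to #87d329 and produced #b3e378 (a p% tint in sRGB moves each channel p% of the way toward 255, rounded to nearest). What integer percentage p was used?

#87d329 is rgb(135, 211, 41); #b3e378 is rgb(179, 227, 120).
On the B channel (widest range): 120 ≈ 41 + (p/100)(255 − 41), so p ≈ 100×(120 − 41)/(255 − 41) = 7900/214 = 36.92.
p = 37 reproduces all three channels after rounding.

37%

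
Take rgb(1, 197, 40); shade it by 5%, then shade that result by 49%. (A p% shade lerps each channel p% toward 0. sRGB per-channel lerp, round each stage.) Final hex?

Per channel, c → c + 0.05(0 − c):
  R: 1 − 0.05 = 0.95 → 1
  G: 197 + 0.05×(0−197) = 197 − 9.85 = 187.15 → 187
  B: 40 + 0.05×(0−40) = 40 − 2 = 38 → 38
After the shade: rgb(1, 187, 38) = #01BB26.
Lerp each channel 49% toward 0:
  R: 1 + 0.49×(0−1) = 1 − 0.49 = 0.51 → 1
  G: 187 − 91.63 = 95.37 → 95
  B: 38 − 18.62 = 19.38 → 19
rgb(1, 95, 19) = #015F13.

#015F13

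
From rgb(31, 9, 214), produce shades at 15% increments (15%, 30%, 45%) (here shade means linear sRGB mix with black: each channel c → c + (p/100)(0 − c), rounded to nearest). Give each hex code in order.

15%: (31 − 4.65 = 26.35→26, 9 − 1.35 = 7.65→8, 214 − 32.1 = 181.9→182) → #1A08B6
30%: (31 − 9.3 = 21.7→22, 9 − 2.7 = 6.3→6, 214 − 64.2 = 149.8→150) → #160696
45%: (31 − 13.95 = 17.05→17, 9 − 4.05 = 4.95→5, 214 − 96.3 = 117.7→118) → #110576

#1A08B6, #160696, #110576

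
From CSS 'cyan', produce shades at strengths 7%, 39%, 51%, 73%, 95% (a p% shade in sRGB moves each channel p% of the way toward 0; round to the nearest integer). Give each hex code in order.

CSS cyan is rgb(0, 255, 255).
7%: (0→0, 255 − 17.85 = 237.15→237, 255 − 17.85 = 237.15→237) → #00eded
39%: (0→0, 255 − 99.45 = 155.55→156, 255 − 99.45 = 155.55→156) → #009c9c
51%: (0→0, 255 − 130.05 = 124.95→125, 255 − 130.05 = 124.95→125) → #007d7d
73%: (0→0, 255 − 186.15 = 68.85→69, 255 − 186.15 = 68.85→69) → #004545
95%: (0→0, 255 − 242.25 = 12.75→13, 255 − 242.25 = 12.75→13) → #000d0d

#00eded, #009c9c, #007d7d, #004545, #000d0d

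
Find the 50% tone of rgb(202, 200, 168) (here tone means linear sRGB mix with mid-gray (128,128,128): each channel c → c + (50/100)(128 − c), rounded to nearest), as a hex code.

#A5A494

A 50% tone moves each channel 50% toward 128:
  R: 202 + 0.5×(128−202) = 202 − 37 = 165 → 165
  G: 200 + 0.5×(128−200) = 200 − 36 = 164 → 164
  B: 168 − 20 = 148 → 148
rgb(165, 164, 148) = #A5A494.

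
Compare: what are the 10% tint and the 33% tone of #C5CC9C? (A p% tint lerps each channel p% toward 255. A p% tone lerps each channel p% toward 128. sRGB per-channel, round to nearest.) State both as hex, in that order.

#C5CC9C is rgb(197, 204, 156).
10% tint:
  R: 197 + 0.1×(255−197) = 197 + 5.8 = 202.8 → 203
  G: 204 + 5.1 = 209.1 → 209
  B: 156 + 0.1×(255−156) = 156 + 9.9 = 165.9 → 166
  → #CBD1A6
33% tone:
  R: 197 + 0.33×(128−197) = 197 − 22.77 = 174.23 → 174
  G: 204 + 0.33×(128−204) = 204 − 25.08 = 178.92 → 179
  B: 156 − 9.24 = 146.76 → 147
  → #AEB393

#CBD1A6, #AEB393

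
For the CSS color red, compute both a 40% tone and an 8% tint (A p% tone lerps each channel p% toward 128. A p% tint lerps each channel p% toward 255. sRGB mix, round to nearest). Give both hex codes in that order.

CSS red is rgb(255, 0, 0).
40% tone:
  R: 255 + 0.4×(128−255) = 255 − 50.8 = 204.2 → 204
  G: 0 + 0.4×(128−0) = 0 + 51.2 = 51.2 → 51
  B: 0 + 0.4×(128−0) = 0 + 51.2 = 51.2 → 51
  → #CC3333
8% tint:
  R: 255 + 0 = 255 → 255
  G: 0 + 0.08×(255−0) = 0 + 20.4 = 20.4 → 20
  B: 0 + 20.4 = 20.4 → 20
  → #FF1414

#CC3333, #FF1414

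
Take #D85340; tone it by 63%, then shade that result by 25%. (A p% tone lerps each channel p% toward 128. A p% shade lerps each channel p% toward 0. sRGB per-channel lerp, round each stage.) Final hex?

#D85340 is rgb(216, 83, 64).
Per channel, c → c + 0.63(128 − c):
  R: 216 − 55.44 = 160.56 → 161
  G: 83 + 28.35 = 111.35 → 111
  B: 64 + 0.63×(128−64) = 64 + 40.32 = 104.32 → 104
After the tone: rgb(161, 111, 104) = #A16F68.
Per channel, c → c + 0.25(0 − c):
  R: 161 + 0.25×(0−161) = 161 − 40.25 = 120.75 → 121
  G: 111 + 0.25×(0−111) = 111 − 27.75 = 83.25 → 83
  B: 104 − 26 = 78 → 78
rgb(121, 83, 78) = #79534E.

#79534E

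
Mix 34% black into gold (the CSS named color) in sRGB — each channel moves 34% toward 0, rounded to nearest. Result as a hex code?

#A88E00

CSS gold is rgb(255, 215, 0).
Lerp each channel 34% toward 0:
  R: 255 − 86.7 = 168.3 → 168
  G: 215 + 0.34×(0−215) = 215 − 73.1 = 141.9 → 142
  B: 0 + 0 = 0 → 0
rgb(168, 142, 0) = #A88E00.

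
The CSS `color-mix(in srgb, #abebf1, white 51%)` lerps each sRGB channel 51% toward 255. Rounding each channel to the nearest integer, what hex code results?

#d6f5f8

#abebf1 is rgb(171, 235, 241).
Lerp each channel 51% toward 255:
  R: 171 + 0.51×(255−171) = 171 + 42.84 = 213.84 → 214
  G: 235 + 10.2 = 245.2 → 245
  B: 241 + 7.14 = 248.14 → 248
rgb(214, 245, 248) = #d6f5f8.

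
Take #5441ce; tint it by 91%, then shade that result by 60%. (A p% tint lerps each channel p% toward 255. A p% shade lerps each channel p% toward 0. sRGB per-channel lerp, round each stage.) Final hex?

#605f64

#5441ce is rgb(84, 65, 206).
A 91% tint moves each channel 91% toward 255:
  R: 84 + 155.61 = 239.61 → 240
  G: 65 + 0.91×(255−65) = 65 + 172.9 = 237.9 → 238
  B: 206 + 44.59 = 250.59 → 251
After the tint: rgb(240, 238, 251) = #f0eefb.
A 60% shade moves each channel 60% toward 0:
  R: 240 + 0.6×(0−240) = 240 − 144 = 96 → 96
  G: 238 − 142.8 = 95.2 → 95
  B: 251 − 150.6 = 100.4 → 100
rgb(96, 95, 100) = #605f64.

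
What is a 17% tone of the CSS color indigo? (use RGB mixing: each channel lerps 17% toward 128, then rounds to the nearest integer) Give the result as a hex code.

#541682

CSS indigo is rgb(75, 0, 130).
Lerp each channel 17% toward 128:
  R: 75 + 9.01 = 84.01 → 84
  G: 0 + 21.76 = 21.76 → 22
  B: 130 + 0.17×(128−130) = 130 − 0.34 = 129.66 → 130
rgb(84, 22, 130) = #541682.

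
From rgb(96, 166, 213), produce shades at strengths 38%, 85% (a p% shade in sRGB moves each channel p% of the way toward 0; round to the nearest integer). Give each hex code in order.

#3c6784, #0e1920

38%: (96 − 36.48 = 59.52→60, 166 − 63.08 = 102.92→103, 213 − 80.94 = 132.06→132) → #3c6784
85%: (96 − 81.6 = 14.4→14, 166 − 141.1 = 24.9→25, 213 − 181.05 = 31.95→32) → #0e1920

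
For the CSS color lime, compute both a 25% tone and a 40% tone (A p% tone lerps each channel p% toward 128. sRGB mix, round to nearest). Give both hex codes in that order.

CSS lime is rgb(0, 255, 0).
25% tone:
  R: 0 + 32 = 32 → 32
  G: 255 + 0.25×(128−255) = 255 − 31.75 = 223.25 → 223
  B: 0 + 0.25×(128−0) = 0 + 32 = 32 → 32
  → #20DF20
40% tone:
  R: 0 + 0.4×(128−0) = 0 + 51.2 = 51.2 → 51
  G: 255 + 0.4×(128−255) = 255 − 50.8 = 204.2 → 204
  B: 0 + 51.2 = 51.2 → 51
  → #33CC33

#20DF20, #33CC33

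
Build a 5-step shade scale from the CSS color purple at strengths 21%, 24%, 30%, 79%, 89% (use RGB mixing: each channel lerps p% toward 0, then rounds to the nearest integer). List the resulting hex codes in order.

CSS purple is rgb(128, 0, 128).
21%: (128 − 26.88 = 101.12→101, 0→0, 128 − 26.88 = 101.12→101) → #650065
24%: (128 − 30.72 = 97.28→97, 0→0, 128 − 30.72 = 97.28→97) → #610061
30%: (128 − 38.4 = 89.6→90, 0→0, 128 − 38.4 = 89.6→90) → #5a005a
79%: (128 − 101.12 = 26.88→27, 0→0, 128 − 101.12 = 26.88→27) → #1b001b
89%: (128 − 113.92 = 14.08→14, 0→0, 128 − 113.92 = 14.08→14) → #0e000e

#650065, #610061, #5a005a, #1b001b, #0e000e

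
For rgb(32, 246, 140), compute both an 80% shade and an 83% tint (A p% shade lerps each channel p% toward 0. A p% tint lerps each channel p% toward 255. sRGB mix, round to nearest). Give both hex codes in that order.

#06311C, #D9FDEB

80% shade:
  R: 32 − 25.6 = 6.4 → 6
  G: 246 + 0.8×(0−246) = 246 − 196.8 = 49.2 → 49
  B: 140 − 112 = 28 → 28
  → #06311C
83% tint:
  R: 32 + 0.83×(255−32) = 32 + 185.09 = 217.09 → 217
  G: 246 + 0.83×(255−246) = 246 + 7.47 = 253.47 → 253
  B: 140 + 95.45 = 235.45 → 235
  → #D9FDEB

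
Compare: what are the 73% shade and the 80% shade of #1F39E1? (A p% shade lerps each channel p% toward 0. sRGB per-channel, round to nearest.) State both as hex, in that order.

#1F39E1 is rgb(31, 57, 225).
73% shade:
  R: 31 − 22.63 = 8.37 → 8
  G: 57 − 41.61 = 15.39 → 15
  B: 225 − 164.25 = 60.75 → 61
  → #080F3D
80% shade:
  R: 31 − 24.8 = 6.2 → 6
  G: 57 + 0.8×(0−57) = 57 − 45.6 = 11.4 → 11
  B: 225 + 0.8×(0−225) = 225 − 180 = 45 → 45
  → #060B2D

#080F3D, #060B2D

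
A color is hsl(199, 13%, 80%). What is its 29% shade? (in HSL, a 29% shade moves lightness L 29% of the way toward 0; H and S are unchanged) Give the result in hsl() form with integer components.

L moves 29% from 80 toward 0: 80 − 23.2 = 56.8 → 57.
H and S are unchanged.

hsl(199, 13%, 57%)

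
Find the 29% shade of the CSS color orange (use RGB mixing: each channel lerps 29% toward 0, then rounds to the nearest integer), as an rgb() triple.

rgb(181, 117, 0)

CSS orange is rgb(255, 165, 0).
Per channel, c → c + 0.29(0 − c):
  R: 255 + 0.29×(0−255) = 255 − 73.95 = 181.05 → 181
  G: 165 − 47.85 = 117.15 → 117
  B: 0 + 0.29×(0−0) = 0 + 0 = 0 → 0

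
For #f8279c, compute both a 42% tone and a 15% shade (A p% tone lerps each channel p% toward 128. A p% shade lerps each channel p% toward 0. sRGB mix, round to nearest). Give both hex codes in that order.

#c64c90, #d32185

#f8279c is rgb(248, 39, 156).
42% tone:
  R: 248 + 0.42×(128−248) = 248 − 50.4 = 197.6 → 198
  G: 39 + 37.38 = 76.38 → 76
  B: 156 + 0.42×(128−156) = 156 − 11.76 = 144.24 → 144
  → #c64c90
15% shade:
  R: 248 + 0.15×(0−248) = 248 − 37.2 = 210.8 → 211
  G: 39 − 5.85 = 33.15 → 33
  B: 156 + 0.15×(0−156) = 156 − 23.4 = 132.6 → 133
  → #d32185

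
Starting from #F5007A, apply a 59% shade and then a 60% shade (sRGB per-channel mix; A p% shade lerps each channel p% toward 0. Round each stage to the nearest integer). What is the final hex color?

#F5007A is rgb(245, 0, 122).
Lerp each channel 59% toward 0:
  R: 245 + 0.59×(0−245) = 245 − 144.55 = 100.45 → 100
  G: 0 + 0.59×(0−0) = 0 + 0 = 0 → 0
  B: 122 + 0.59×(0−122) = 122 − 71.98 = 50.02 → 50
After the shade: rgb(100, 0, 50) = #640032.
A 60% shade moves each channel 60% toward 0:
  R: 100 + 0.6×(0−100) = 100 − 60 = 40 → 40
  G: 0 + 0.6×(0−0) = 0 + 0 = 0 → 0
  B: 50 + 0.6×(0−50) = 50 − 30 = 20 → 20
rgb(40, 0, 20) = #280014.

#280014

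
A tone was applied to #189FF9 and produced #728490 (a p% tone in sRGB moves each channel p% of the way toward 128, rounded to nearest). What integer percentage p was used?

#189FF9 is rgb(24, 159, 249); #728490 is rgb(114, 132, 144).
On the B channel (widest range): 144 ≈ 249 + (p/100)(128 − 249), so p ≈ 100×(144 − 249)/(128 − 249) = -10500/-121 = 86.78.
p = 87 reproduces all three channels after rounding.

87%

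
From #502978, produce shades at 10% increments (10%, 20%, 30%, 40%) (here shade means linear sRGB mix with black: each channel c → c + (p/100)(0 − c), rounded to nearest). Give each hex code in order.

#48256C, #402160, #381D54, #301948

#502978 is rgb(80, 41, 120).
10%: (80 − 8 = 72→72, 41 − 4.1 = 36.9→37, 120 − 12 = 108→108) → #48256C
20%: (80 − 16 = 64→64, 41 − 8.2 = 32.8→33, 120 − 24 = 96→96) → #402160
30%: (80 − 24 = 56→56, 41 − 12.3 = 28.7→29, 120 − 36 = 84→84) → #381D54
40%: (80 − 32 = 48→48, 41 − 16.4 = 24.6→25, 120 − 48 = 72→72) → #301948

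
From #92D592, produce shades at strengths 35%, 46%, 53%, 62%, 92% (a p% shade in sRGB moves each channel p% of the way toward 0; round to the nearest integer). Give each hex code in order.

#92D592 is rgb(146, 213, 146).
35%: (146 − 51.1 = 94.9→95, 213 − 74.55 = 138.45→138, 146 − 51.1 = 94.9→95) → #5F8A5F
46%: (146 − 67.16 = 78.84→79, 213 − 97.98 = 115.02→115, 146 − 67.16 = 78.84→79) → #4F734F
53%: (146 − 77.38 = 68.62→69, 213 − 112.89 = 100.11→100, 146 − 77.38 = 68.62→69) → #456445
62%: (146 − 90.52 = 55.48→55, 213 − 132.06 = 80.94→81, 146 − 90.52 = 55.48→55) → #375137
92%: (146 − 134.32 = 11.68→12, 213 − 195.96 = 17.04→17, 146 − 134.32 = 11.68→12) → #0C110C

#5F8A5F, #4F734F, #456445, #375137, #0C110C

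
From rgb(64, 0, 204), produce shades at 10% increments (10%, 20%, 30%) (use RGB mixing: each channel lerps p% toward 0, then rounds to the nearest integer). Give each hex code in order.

#3A00B8, #3300A3, #2D008F

10%: (64 − 6.4 = 57.6→58, 0→0, 204 − 20.4 = 183.6→184) → #3A00B8
20%: (64 − 12.8 = 51.2→51, 0→0, 204 − 40.8 = 163.2→163) → #3300A3
30%: (64 − 19.2 = 44.8→45, 0→0, 204 − 61.2 = 142.8→143) → #2D008F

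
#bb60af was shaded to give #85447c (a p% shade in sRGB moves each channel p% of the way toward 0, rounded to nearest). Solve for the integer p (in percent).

29%

#bb60af is rgb(187, 96, 175); #85447c is rgb(133, 68, 124).
On the R channel (widest range): 133 ≈ 187 + (p/100)(0 − 187), so p ≈ 100×(133 − 187)/(0 − 187) = -5400/-187 = 28.88.
p = 29 reproduces all three channels after rounding.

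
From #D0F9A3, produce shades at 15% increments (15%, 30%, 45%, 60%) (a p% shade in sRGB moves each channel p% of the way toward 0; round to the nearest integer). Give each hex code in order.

#B1D48B, #92AE72, #72895A, #536441

#D0F9A3 is rgb(208, 249, 163).
15%: (208 − 31.2 = 176.8→177, 249 − 37.35 = 211.65→212, 163 − 24.45 = 138.55→139) → #B1D48B
30%: (208 − 62.4 = 145.6→146, 249 − 74.7 = 174.3→174, 163 − 48.9 = 114.1→114) → #92AE72
45%: (208 − 93.6 = 114.4→114, 249 − 112.05 = 136.95→137, 163 − 73.35 = 89.65→90) → #72895A
60%: (208 − 124.8 = 83.2→83, 249 − 149.4 = 99.6→100, 163 − 97.8 = 65.2→65) → #536441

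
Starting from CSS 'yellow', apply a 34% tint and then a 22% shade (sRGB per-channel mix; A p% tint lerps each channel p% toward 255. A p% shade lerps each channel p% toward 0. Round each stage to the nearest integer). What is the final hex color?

#c7c744

CSS yellow is rgb(255, 255, 0).
Lerp each channel 34% toward 255:
  R: 255 + 0.34×(255−255) = 255 + 0 = 255 → 255
  G: 255 + 0.34×(255−255) = 255 + 0 = 255 → 255
  B: 0 + 0.34×(255−0) = 0 + 86.7 = 86.7 → 87
After the tint: rgb(255, 255, 87) = #ffff57.
A 22% shade moves each channel 22% toward 0:
  R: 255 − 56.1 = 198.9 → 199
  G: 255 + 0.22×(0−255) = 255 − 56.1 = 198.9 → 199
  B: 87 − 19.14 = 67.86 → 68
rgb(199, 199, 68) = #c7c744.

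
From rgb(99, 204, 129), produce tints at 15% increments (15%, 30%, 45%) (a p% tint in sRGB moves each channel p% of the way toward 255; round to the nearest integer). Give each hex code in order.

#7AD494, #92DBA7, #A9E3BA

15%: (99 + 23.4 = 122.4→122, 204 + 7.65 = 211.65→212, 129 + 18.9 = 147.9→148) → #7AD494
30%: (99 + 46.8 = 145.8→146, 204 + 15.3 = 219.3→219, 129 + 37.8 = 166.8→167) → #92DBA7
45%: (99 + 70.2 = 169.2→169, 204 + 22.95 = 226.95→227, 129 + 56.7 = 185.7→186) → #A9E3BA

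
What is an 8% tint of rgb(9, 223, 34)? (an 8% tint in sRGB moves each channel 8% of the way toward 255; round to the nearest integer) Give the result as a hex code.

Per channel, c → c + 0.08(255 − c):
  R: 9 + 19.68 = 28.68 → 29
  G: 223 + 2.56 = 225.56 → 226
  B: 34 + 0.08×(255−34) = 34 + 17.68 = 51.68 → 52
rgb(29, 226, 52) = #1DE234.

#1DE234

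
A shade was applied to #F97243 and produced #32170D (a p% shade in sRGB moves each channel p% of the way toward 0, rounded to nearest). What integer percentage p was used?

#F97243 is rgb(249, 114, 67); #32170D is rgb(50, 23, 13).
On the R channel (widest range): 50 ≈ 249 + (p/100)(0 − 249), so p ≈ 100×(50 − 249)/(0 − 249) = -19900/-249 = 79.92.
p = 80 reproduces all three channels after rounding.

80%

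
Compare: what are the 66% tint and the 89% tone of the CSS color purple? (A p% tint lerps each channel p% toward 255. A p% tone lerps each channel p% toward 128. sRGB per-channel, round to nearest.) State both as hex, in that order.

CSS purple is rgb(128, 0, 128).
66% tint:
  R: 128 + 0.66×(255−128) = 128 + 83.82 = 211.82 → 212
  G: 0 + 0.66×(255−0) = 0 + 168.3 = 168.3 → 168
  B: 128 + 83.82 = 211.82 → 212
  → #D4A8D4
89% tone:
  R: 128 + 0 = 128 → 128
  G: 0 + 0.89×(128−0) = 0 + 113.92 = 113.92 → 114
  B: 128 + 0.89×(128−128) = 128 + 0 = 128 → 128
  → #807280

#D4A8D4, #807280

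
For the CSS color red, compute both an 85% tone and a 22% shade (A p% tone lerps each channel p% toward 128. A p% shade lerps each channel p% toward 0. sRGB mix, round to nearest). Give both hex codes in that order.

#936D6D, #C70000

CSS red is rgb(255, 0, 0).
85% tone:
  R: 255 + 0.85×(128−255) = 255 − 107.95 = 147.05 → 147
  G: 0 + 108.8 = 108.8 → 109
  B: 0 + 0.85×(128−0) = 0 + 108.8 = 108.8 → 109
  → #936D6D
22% shade:
  R: 255 + 0.22×(0−255) = 255 − 56.1 = 198.9 → 199
  G: 0 + 0.22×(0−0) = 0 + 0 = 0 → 0
  B: 0 + 0.22×(0−0) = 0 + 0 = 0 → 0
  → #C70000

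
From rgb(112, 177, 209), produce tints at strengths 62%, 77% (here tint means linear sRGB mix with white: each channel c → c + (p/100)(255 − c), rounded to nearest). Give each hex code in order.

62%: (112 + 88.66 = 200.66→201, 177 + 48.36 = 225.36→225, 209 + 28.52 = 237.52→238) → #c9e1ee
77%: (112 + 110.11 = 222.11→222, 177 + 60.06 = 237.06→237, 209 + 35.42 = 244.42→244) → #deedf4

#c9e1ee, #deedf4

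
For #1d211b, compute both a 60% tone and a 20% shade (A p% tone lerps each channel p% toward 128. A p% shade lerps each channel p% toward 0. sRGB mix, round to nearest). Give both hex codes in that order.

#1d211b is rgb(29, 33, 27).
60% tone:
  R: 29 + 0.6×(128−29) = 29 + 59.4 = 88.4 → 88
  G: 33 + 57 = 90 → 90
  B: 27 + 60.6 = 87.6 → 88
  → #585a58
20% shade:
  R: 29 + 0.2×(0−29) = 29 − 5.8 = 23.2 → 23
  G: 33 − 6.6 = 26.4 → 26
  B: 27 − 5.4 = 21.6 → 22
  → #171a16

#585a58, #171a16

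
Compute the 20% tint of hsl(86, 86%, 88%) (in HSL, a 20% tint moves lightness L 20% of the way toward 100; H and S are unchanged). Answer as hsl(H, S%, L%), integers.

L moves 20% from 88 toward 100: 88 + 2.4 = 90.4 → 90.
H and S are unchanged.

hsl(86, 86%, 90%)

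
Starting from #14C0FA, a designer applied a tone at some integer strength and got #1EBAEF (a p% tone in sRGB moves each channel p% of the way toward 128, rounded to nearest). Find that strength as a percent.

9%

#14C0FA is rgb(20, 192, 250); #1EBAEF is rgb(30, 186, 239).
On the B channel (widest range): 239 ≈ 250 + (p/100)(128 − 250), so p ≈ 100×(239 − 250)/(128 − 250) = -1100/-122 = 9.02.
p = 9 reproduces all three channels after rounding.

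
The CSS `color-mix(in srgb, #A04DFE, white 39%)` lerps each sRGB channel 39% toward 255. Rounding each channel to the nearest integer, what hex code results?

#A04DFE is rgb(160, 77, 254).
Lerp each channel 39% toward 255:
  R: 160 + 37.05 = 197.05 → 197
  G: 77 + 0.39×(255−77) = 77 + 69.42 = 146.42 → 146
  B: 254 + 0.39×(255−254) = 254 + 0.39 = 254.39 → 254
rgb(197, 146, 254) = #C592FE.

#C592FE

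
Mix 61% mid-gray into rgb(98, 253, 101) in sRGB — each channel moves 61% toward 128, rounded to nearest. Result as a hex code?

#74b175

Per channel, c → c + 0.61(128 − c):
  R: 98 + 18.3 = 116.3 → 116
  G: 253 − 76.25 = 176.75 → 177
  B: 101 + 0.61×(128−101) = 101 + 16.47 = 117.47 → 117
rgb(116, 177, 117) = #74b175.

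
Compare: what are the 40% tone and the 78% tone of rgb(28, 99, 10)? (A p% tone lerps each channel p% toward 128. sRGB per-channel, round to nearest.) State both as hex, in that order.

#446f39, #6a7a66

40% tone:
  R: 28 + 40 = 68 → 68
  G: 99 + 0.4×(128−99) = 99 + 11.6 = 110.6 → 111
  B: 10 + 47.2 = 57.2 → 57
  → #446f39
78% tone:
  R: 28 + 78 = 106 → 106
  G: 99 + 22.62 = 121.62 → 122
  B: 10 + 0.78×(128−10) = 10 + 92.04 = 102.04 → 102
  → #6a7a66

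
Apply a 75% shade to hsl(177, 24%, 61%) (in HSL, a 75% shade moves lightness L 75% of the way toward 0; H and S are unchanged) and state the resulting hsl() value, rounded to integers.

L moves 75% from 61 toward 0: 61 − 45.75 = 15.25 → 15.
H and S are unchanged.

hsl(177, 24%, 15%)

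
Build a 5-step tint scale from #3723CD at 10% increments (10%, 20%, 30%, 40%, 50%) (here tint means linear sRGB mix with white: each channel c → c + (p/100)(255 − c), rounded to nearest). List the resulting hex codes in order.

#3723CD is rgb(55, 35, 205).
10%: (55 + 20 = 75→75, 35 + 22 = 57→57, 205 + 5 = 210→210) → #4B39D2
20%: (55 + 40 = 95→95, 35 + 44 = 79→79, 205 + 10 = 215→215) → #5F4FD7
30%: (55 + 60 = 115→115, 35 + 66 = 101→101, 205 + 15 = 220→220) → #7365DC
40%: (55 + 80 = 135→135, 35 + 88 = 123→123, 205 + 20 = 225→225) → #877BE1
50%: (55 + 100 = 155→155, 35 + 110 = 145→145, 205 + 25 = 230→230) → #9B91E6

#4B39D2, #5F4FD7, #7365DC, #877BE1, #9B91E6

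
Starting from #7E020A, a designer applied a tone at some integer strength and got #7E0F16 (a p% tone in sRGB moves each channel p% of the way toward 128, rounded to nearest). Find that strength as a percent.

#7E020A is rgb(126, 2, 10); #7E0F16 is rgb(126, 15, 22).
On the G channel (widest range): 15 ≈ 2 + (p/100)(128 − 2), so p ≈ 100×(15 − 2)/(128 − 2) = 1300/126 = 10.32.
p = 10 reproduces all three channels after rounding.

10%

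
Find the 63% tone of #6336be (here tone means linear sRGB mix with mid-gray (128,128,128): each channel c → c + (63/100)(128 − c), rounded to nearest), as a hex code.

#6336be is rgb(99, 54, 190).
Per channel, c → c + 0.63(128 − c):
  R: 99 + 0.63×(128−99) = 99 + 18.27 = 117.27 → 117
  G: 54 + 46.62 = 100.62 → 101
  B: 190 + 0.63×(128−190) = 190 − 39.06 = 150.94 → 151
rgb(117, 101, 151) = #756597.

#756597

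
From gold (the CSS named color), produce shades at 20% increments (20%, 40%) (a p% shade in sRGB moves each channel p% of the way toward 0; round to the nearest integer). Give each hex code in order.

CSS gold is rgb(255, 215, 0).
20%: (255 − 51 = 204→204, 215 − 43 = 172→172, 0→0) → #CCAC00
40%: (255 − 102 = 153→153, 215 − 86 = 129→129, 0→0) → #998100

#CCAC00, #998100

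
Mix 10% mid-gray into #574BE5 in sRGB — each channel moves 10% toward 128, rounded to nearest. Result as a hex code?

#574BE5 is rgb(87, 75, 229).
Per channel, c → c + 0.1(128 − c):
  R: 87 + 0.1×(128−87) = 87 + 4.1 = 91.1 → 91
  G: 75 + 0.1×(128−75) = 75 + 5.3 = 80.3 → 80
  B: 229 + 0.1×(128−229) = 229 − 10.1 = 218.9 → 219
rgb(91, 80, 219) = #5B50DB.

#5B50DB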